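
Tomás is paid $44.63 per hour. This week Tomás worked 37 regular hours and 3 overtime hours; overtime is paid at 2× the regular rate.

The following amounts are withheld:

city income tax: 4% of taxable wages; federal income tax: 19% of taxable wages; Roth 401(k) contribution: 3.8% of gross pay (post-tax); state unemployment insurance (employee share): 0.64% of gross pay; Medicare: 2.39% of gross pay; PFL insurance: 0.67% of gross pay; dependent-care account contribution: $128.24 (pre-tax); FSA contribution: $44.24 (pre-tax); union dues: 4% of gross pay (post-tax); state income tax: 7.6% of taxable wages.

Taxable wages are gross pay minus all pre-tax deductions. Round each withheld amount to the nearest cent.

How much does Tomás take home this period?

$991.45

Regular pay: 37 × $44.63 = $1651.31
Overtime pay: 3 × $44.63 × 2 = $267.78
Gross pay = $1651.31 + $267.78 = $1919.09
Dependent-care account contribution: $128.24
FSA contribution: $44.24
Pre-tax total = $128.24 + $44.24 = $172.48
Taxable wages = $1919.09 − $172.48 = $1746.61
Federal income tax: $1746.61 × 0.19 = $331.86
State income tax: $1746.61 × 0.076 = $132.74
City income tax: $1746.61 × 0.04 = $69.86
Medicare: $1919.09 × 0.0239 = $45.87
PFL insurance: $1919.09 × 0.0067 = $12.86
State unemployment insurance (employee share): $1919.09 × 0.0064 = $12.28
Union dues: $1919.09 × 0.04 = $76.76
Roth 401(k) contribution: $1919.09 × 0.038 = $72.93
Total deductions = $128.24 + $44.24 + $331.86 + $132.74 + $69.86 + $45.87 + $12.86 + $12.28 + $76.76 + $72.93 = $927.64
Net pay = $1919.09 − $927.64 = $991.45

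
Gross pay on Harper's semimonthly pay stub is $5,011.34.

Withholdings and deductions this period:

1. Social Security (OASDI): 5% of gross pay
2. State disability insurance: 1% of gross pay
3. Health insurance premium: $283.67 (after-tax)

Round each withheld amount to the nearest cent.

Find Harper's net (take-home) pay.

Social Security (OASDI): $5,011.34 × 0.05 = $250.57
State disability insurance: $5,011.34 × 0.01 = $50.11
Health insurance premium: $283.67
Total deductions = $250.57 + $50.11 + $283.67 = $584.35
Net pay = $5,011.34 − $584.35 = $4,426.99

$4,426.99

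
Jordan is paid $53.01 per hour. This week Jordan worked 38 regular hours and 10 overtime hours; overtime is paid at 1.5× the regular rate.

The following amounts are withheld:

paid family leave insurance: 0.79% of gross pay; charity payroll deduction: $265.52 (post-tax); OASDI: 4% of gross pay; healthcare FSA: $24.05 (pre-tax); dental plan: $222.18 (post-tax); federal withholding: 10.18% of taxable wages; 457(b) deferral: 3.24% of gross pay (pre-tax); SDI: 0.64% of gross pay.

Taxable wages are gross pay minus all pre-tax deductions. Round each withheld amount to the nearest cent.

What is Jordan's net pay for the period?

$1,779.89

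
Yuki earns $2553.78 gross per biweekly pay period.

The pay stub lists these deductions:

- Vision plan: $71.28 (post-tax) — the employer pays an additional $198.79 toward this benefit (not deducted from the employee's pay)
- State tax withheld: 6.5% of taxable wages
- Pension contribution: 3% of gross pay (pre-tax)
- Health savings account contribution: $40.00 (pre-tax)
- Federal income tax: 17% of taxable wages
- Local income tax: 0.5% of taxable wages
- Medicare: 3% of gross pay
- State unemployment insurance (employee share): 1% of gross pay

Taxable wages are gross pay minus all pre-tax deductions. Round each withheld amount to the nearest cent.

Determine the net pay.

Health savings account contribution: $40.00
Pension contribution: $2553.78 × 0.03 = $76.61
Pre-tax total = $40.00 + $76.61 = $116.61
Taxable wages = $2553.78 − $116.61 = $2437.17
Federal income tax: $2437.17 × 0.17 = $414.32
Local income tax: $2437.17 × 0.005 = $12.19
State tax withheld: $2437.17 × 0.065 = $158.42
State unemployment insurance (employee share): $2553.78 × 0.01 = $25.54
Medicare: $2553.78 × 0.03 = $76.61
Vision plan: $71.28
(Employer's $198.79 toward vision plan is not withheld from the employee.)
Total deductions = $40.00 + $76.61 + $414.32 + $12.19 + $158.42 + $25.54 + $76.61 + $71.28 = $874.97
Net pay = $2553.78 − $874.97 = $1678.81

$1678.81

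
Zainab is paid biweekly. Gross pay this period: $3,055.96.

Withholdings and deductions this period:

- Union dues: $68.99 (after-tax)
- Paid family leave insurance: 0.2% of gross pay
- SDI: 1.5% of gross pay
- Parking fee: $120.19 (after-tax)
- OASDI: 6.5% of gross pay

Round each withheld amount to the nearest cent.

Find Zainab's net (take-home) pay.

$2,616.19

SDI: $3,055.96 × 0.015 = $45.84
OASDI: $3,055.96 × 0.065 = $198.64
Paid family leave insurance: $3,055.96 × 0.002 = $6.11
Union dues: $68.99
Parking fee: $120.19
Total deductions = $45.84 + $198.64 + $6.11 + $68.99 + $120.19 = $439.77
Net pay = $3,055.96 − $439.77 = $2,616.19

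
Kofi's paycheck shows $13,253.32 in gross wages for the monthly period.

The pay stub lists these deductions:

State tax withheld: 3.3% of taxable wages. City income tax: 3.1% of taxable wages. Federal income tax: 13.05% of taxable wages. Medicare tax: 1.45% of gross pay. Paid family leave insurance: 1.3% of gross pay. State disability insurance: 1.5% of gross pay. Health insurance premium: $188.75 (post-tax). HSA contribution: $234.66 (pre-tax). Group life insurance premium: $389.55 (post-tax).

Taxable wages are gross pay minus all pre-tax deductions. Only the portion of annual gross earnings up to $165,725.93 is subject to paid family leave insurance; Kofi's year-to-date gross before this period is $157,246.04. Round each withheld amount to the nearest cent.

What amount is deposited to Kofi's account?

HSA contribution: $234.66
Taxable wages = $13,253.32 − $234.66 = $13,018.66
Federal income tax: $13,018.66 × 0.1305 = $1,698.94
State tax withheld: $13,018.66 × 0.033 = $429.62
City income tax: $13,018.66 × 0.031 = $403.58
State disability insurance: $13,253.32 × 0.015 = $198.80
Paid family leave insurance: only $165,725.93 − $157,246.04 = $8,479.89 of this check is subject → $8,479.89 × 0.013 = $110.24
Medicare tax: $13,253.32 × 0.0145 = $192.17
Group life insurance premium: $389.55
Health insurance premium: $188.75
Total deductions = $234.66 + $1,698.94 + $429.62 + $403.58 + $198.80 + $110.24 + $192.17 + $389.55 + $188.75 = $3,846.31
Net pay = $13,253.32 − $3,846.31 = $9,407.01

$9,407.01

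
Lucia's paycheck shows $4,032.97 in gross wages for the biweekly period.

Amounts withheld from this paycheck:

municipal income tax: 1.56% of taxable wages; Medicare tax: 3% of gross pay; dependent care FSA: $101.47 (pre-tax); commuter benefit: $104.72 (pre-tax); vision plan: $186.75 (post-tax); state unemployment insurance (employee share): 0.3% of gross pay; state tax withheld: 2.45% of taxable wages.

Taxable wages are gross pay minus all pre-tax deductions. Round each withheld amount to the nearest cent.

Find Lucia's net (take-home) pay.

$3,353.48

Dependent care FSA: $101.47
Commuter benefit: $104.72
Pre-tax total = $101.47 + $104.72 = $206.19
Taxable wages = $4,032.97 − $206.19 = $3,826.78
State tax withheld: $3,826.78 × 0.0245 = $93.76
Municipal income tax: $3,826.78 × 0.0156 = $59.70
Medicare tax: $4,032.97 × 0.03 = $120.99
State unemployment insurance (employee share): $4,032.97 × 0.003 = $12.10
Vision plan: $186.75
Total deductions = $101.47 + $104.72 + $93.76 + $59.70 + $120.99 + $12.10 + $186.75 = $679.49
Net pay = $4,032.97 − $679.49 = $3,353.48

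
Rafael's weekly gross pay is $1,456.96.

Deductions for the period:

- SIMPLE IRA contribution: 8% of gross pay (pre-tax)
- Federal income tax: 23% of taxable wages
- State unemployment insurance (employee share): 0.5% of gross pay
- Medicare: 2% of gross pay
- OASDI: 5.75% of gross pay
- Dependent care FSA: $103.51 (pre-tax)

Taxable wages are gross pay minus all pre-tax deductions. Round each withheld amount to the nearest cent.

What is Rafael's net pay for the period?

$832.21

SIMPLE IRA contribution: $1,456.96 × 0.08 = $116.56
Dependent care FSA: $103.51
Pre-tax total = $116.56 + $103.51 = $220.07
Taxable wages = $1,456.96 − $220.07 = $1,236.89
Federal income tax: $1,236.89 × 0.23 = $284.48
OASDI: $1,456.96 × 0.0575 = $83.78
State unemployment insurance (employee share): $1,456.96 × 0.005 = $7.28
Medicare: $1,456.96 × 0.02 = $29.14
Total deductions = $116.56 + $103.51 + $284.48 + $83.78 + $7.28 + $29.14 = $624.75
Net pay = $1,456.96 − $624.75 = $832.21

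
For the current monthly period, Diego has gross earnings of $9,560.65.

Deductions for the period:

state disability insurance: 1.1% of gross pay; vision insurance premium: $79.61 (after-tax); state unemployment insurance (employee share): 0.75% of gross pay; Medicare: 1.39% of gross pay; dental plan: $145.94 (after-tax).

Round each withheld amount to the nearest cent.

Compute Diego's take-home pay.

$9,025.34

State unemployment insurance (employee share): $9,560.65 × 0.0075 = $71.70
Medicare: $9,560.65 × 0.0139 = $132.89
State disability insurance: $9,560.65 × 0.011 = $105.17
Dental plan: $145.94
Vision insurance premium: $79.61
Total deductions = $71.70 + $132.89 + $105.17 + $145.94 + $79.61 = $535.31
Net pay = $9,560.65 − $535.31 = $9,025.34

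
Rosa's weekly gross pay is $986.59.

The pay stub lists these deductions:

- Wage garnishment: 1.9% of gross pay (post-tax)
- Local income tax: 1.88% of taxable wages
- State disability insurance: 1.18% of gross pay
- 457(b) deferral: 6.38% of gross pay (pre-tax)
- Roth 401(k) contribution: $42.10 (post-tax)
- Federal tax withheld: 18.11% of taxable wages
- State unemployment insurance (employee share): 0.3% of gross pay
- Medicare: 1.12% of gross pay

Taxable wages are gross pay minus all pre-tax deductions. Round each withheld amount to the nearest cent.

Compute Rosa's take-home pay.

$652.52

457(b) deferral: $986.59 × 0.0638 = $62.94
Taxable wages = $986.59 − $62.94 = $923.65
Local income tax: $923.65 × 0.0188 = $17.36
Federal tax withheld: $923.65 × 0.1811 = $167.27
Medicare: $986.59 × 0.0112 = $11.05
State unemployment insurance (employee share): $986.59 × 0.003 = $2.96
State disability insurance: $986.59 × 0.0118 = $11.64
Roth 401(k) contribution: $42.10
Wage garnishment: $986.59 × 0.019 = $18.75
Total deductions = $62.94 + $17.36 + $167.27 + $11.05 + $2.96 + $11.64 + $42.10 + $18.75 = $334.07
Net pay = $986.59 − $334.07 = $652.52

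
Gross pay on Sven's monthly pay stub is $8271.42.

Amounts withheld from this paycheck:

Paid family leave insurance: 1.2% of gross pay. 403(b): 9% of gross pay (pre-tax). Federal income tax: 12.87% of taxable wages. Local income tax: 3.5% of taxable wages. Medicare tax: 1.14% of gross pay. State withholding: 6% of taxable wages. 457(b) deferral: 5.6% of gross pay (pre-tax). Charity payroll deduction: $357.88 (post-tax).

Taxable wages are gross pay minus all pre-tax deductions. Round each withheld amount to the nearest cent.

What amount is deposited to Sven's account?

$4932.19

403(b): $8271.42 × 0.09 = $744.43
457(b) deferral: $8271.42 × 0.056 = $463.20
Pre-tax total = $744.43 + $463.20 = $1207.63
Taxable wages = $8271.42 − $1207.63 = $7063.79
Federal income tax: $7063.79 × 0.1287 = $909.11
Local income tax: $7063.79 × 0.035 = $247.23
State withholding: $7063.79 × 0.06 = $423.83
Paid family leave insurance: $8271.42 × 0.012 = $99.26
Medicare tax: $8271.42 × 0.0114 = $94.29
Charity payroll deduction: $357.88
Total deductions = $744.43 + $463.20 + $909.11 + $247.23 + $423.83 + $99.26 + $94.29 + $357.88 = $3339.23
Net pay = $8271.42 − $3339.23 = $4932.19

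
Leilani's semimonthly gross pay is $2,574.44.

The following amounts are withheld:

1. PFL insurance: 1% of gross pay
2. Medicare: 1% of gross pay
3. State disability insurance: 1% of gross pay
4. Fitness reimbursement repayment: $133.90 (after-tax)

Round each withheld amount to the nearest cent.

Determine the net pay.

Medicare: $2,574.44 × 0.01 = $25.74
State disability insurance: $2,574.44 × 0.01 = $25.74
PFL insurance: $2,574.44 × 0.01 = $25.74
Fitness reimbursement repayment: $133.90
Total deductions = $25.74 + $25.74 + $25.74 + $133.90 = $211.12
Net pay = $2,574.44 − $211.12 = $2,363.32

$2,363.32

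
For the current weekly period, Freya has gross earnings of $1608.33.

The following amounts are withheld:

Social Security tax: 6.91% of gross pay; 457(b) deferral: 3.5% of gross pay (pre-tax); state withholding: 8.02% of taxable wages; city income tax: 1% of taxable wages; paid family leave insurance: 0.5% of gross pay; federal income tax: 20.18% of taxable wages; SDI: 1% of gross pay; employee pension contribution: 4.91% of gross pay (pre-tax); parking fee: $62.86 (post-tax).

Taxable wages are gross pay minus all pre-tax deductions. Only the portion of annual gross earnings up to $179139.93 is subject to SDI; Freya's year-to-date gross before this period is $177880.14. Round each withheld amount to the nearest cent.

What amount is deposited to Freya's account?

$848.29

457(b) deferral: $1608.33 × 0.035 = $56.29
Employee pension contribution: $1608.33 × 0.0491 = $78.97
Pre-tax total = $56.29 + $78.97 = $135.26
Taxable wages = $1608.33 − $135.26 = $1473.07
Federal income tax: $1473.07 × 0.2018 = $297.27
City income tax: $1473.07 × 0.01 = $14.73
State withholding: $1473.07 × 0.0802 = $118.14
Paid family leave insurance: $1608.33 × 0.005 = $8.04
SDI: only $179139.93 − $177880.14 = $1259.79 of this check is subject → $1259.79 × 0.01 = $12.60
Social Security tax: $1608.33 × 0.0691 = $111.14
Parking fee: $62.86
Total deductions = $56.29 + $78.97 + $297.27 + $14.73 + $118.14 + $8.04 + $12.60 + $111.14 + $62.86 = $760.04
Net pay = $1608.33 − $760.04 = $848.29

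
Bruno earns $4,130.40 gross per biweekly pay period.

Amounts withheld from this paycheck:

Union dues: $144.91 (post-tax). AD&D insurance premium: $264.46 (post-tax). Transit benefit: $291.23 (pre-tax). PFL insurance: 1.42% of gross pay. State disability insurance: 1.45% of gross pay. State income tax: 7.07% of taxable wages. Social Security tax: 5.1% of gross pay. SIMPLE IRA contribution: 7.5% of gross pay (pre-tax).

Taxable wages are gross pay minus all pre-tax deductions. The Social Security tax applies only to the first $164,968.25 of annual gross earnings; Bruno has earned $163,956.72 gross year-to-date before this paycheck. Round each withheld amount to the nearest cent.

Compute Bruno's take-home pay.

$2,700.36

Transit benefit: $291.23
SIMPLE IRA contribution: $4,130.40 × 0.075 = $309.78
Pre-tax total = $291.23 + $309.78 = $601.01
Taxable wages = $4,130.40 − $601.01 = $3,529.39
State income tax: $3,529.39 × 0.0707 = $249.53
Social Security tax: only $164,968.25 − $163,956.72 = $1,011.53 of this check is subject → $1,011.53 × 0.051 = $51.59
PFL insurance: $4,130.40 × 0.0142 = $58.65
State disability insurance: $4,130.40 × 0.0145 = $59.89
Union dues: $144.91
AD&D insurance premium: $264.46
Total deductions = $291.23 + $309.78 + $249.53 + $51.59 + $58.65 + $59.89 + $144.91 + $264.46 = $1,430.04
Net pay = $4,130.40 − $1,430.04 = $2,700.36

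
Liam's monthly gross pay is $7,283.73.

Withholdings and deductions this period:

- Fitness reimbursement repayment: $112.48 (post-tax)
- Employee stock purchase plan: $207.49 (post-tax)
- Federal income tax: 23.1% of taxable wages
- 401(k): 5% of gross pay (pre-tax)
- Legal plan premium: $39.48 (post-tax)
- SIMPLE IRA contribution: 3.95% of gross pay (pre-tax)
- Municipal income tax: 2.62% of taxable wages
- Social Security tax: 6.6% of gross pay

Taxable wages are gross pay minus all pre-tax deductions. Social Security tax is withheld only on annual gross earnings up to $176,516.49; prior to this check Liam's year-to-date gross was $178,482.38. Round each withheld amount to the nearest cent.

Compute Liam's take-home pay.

$4,566.68

SIMPLE IRA contribution: $7,283.73 × 0.0395 = $287.71
401(k): $7,283.73 × 0.05 = $364.19
Pre-tax total = $287.71 + $364.19 = $651.90
Taxable wages = $7,283.73 − $651.90 = $6,631.83
Municipal income tax: $6,631.83 × 0.0262 = $173.75
Federal income tax: $6,631.83 × 0.231 = $1,531.95
Social Security tax: annual cap $176,516.49 already reached (YTD $178,482.38), so $0.00
Legal plan premium: $39.48
Employee stock purchase plan: $207.49
Fitness reimbursement repayment: $112.48
Total deductions = $287.71 + $364.19 + $173.75 + $1,531.95 + $0.00 + $39.48 + $207.49 + $112.48 = $2,717.05
Net pay = $7,283.73 − $2,717.05 = $4,566.68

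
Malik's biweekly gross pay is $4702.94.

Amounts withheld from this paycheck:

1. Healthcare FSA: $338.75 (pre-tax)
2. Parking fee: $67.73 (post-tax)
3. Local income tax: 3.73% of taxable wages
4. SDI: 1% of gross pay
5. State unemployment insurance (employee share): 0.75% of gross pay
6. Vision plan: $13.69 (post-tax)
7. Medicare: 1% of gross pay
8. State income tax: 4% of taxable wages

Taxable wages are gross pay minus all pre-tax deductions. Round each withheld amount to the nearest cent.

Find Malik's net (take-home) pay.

Healthcare FSA: $338.75
Taxable wages = $4702.94 − $338.75 = $4364.19
Local income tax: $4364.19 × 0.0373 = $162.78
State income tax: $4364.19 × 0.04 = $174.57
SDI: $4702.94 × 0.01 = $47.03
Medicare: $4702.94 × 0.01 = $47.03
State unemployment insurance (employee share): $4702.94 × 0.0075 = $35.27
Parking fee: $67.73
Vision plan: $13.69
Total deductions = $338.75 + $162.78 + $174.57 + $47.03 + $47.03 + $35.27 + $67.73 + $13.69 = $886.85
Net pay = $4702.94 − $886.85 = $3816.09

$3816.09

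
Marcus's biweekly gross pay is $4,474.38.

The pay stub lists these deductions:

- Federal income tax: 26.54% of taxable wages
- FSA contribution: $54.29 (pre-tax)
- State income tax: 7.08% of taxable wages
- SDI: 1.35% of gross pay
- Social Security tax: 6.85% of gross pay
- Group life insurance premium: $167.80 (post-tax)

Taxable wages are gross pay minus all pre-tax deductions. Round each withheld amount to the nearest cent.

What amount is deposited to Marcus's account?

FSA contribution: $54.29
Taxable wages = $4,474.38 − $54.29 = $4,420.09
Federal income tax: $4,420.09 × 0.2654 = $1,173.09
State income tax: $4,420.09 × 0.0708 = $312.94
SDI: $4,474.38 × 0.0135 = $60.40
Social Security tax: $4,474.38 × 0.0685 = $306.50
Group life insurance premium: $167.80
Total deductions = $54.29 + $1,173.09 + $312.94 + $60.40 + $306.50 + $167.80 = $2,075.02
Net pay = $4,474.38 − $2,075.02 = $2,399.36

$2,399.36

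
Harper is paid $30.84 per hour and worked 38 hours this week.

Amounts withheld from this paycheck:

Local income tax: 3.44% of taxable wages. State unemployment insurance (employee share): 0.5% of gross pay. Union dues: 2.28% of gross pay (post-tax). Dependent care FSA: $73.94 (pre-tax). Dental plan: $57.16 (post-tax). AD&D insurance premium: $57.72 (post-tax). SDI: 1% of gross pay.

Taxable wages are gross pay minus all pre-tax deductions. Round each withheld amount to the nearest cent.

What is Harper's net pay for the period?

$901.03

Gross pay: 38 × $30.84 = $1,171.92
Dependent care FSA: $73.94
Taxable wages = $1,171.92 − $73.94 = $1,097.98
Local income tax: $1,097.98 × 0.0344 = $37.77
State unemployment insurance (employee share): $1,171.92 × 0.005 = $5.86
SDI: $1,171.92 × 0.01 = $11.72
Union dues: $1,171.92 × 0.0228 = $26.72
AD&D insurance premium: $57.72
Dental plan: $57.16
Total deductions = $73.94 + $37.77 + $5.86 + $11.72 + $26.72 + $57.72 + $57.16 = $270.89
Net pay = $1,171.92 − $270.89 = $901.03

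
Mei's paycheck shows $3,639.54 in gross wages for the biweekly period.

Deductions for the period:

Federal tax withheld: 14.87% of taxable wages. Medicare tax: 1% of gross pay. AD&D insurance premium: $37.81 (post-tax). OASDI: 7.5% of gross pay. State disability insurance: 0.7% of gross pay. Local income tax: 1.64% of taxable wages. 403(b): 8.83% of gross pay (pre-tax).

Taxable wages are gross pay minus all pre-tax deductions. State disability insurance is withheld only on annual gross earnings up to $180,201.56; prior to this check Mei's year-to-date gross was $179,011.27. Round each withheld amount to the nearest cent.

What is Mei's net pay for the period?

403(b): $3,639.54 × 0.0883 = $321.37
Taxable wages = $3,639.54 − $321.37 = $3,318.17
Federal tax withheld: $3,318.17 × 0.1487 = $493.41
Local income tax: $3,318.17 × 0.0164 = $54.42
Medicare tax: $3,639.54 × 0.01 = $36.40
OASDI: $3,639.54 × 0.075 = $272.97
State disability insurance: only $180,201.56 − $179,011.27 = $1,190.29 of this check is subject → $1,190.29 × 0.007 = $8.33
AD&D insurance premium: $37.81
Total deductions = $321.37 + $493.41 + $54.42 + $36.40 + $272.97 + $8.33 + $37.81 = $1,224.71
Net pay = $3,639.54 − $1,224.71 = $2,414.83

$2,414.83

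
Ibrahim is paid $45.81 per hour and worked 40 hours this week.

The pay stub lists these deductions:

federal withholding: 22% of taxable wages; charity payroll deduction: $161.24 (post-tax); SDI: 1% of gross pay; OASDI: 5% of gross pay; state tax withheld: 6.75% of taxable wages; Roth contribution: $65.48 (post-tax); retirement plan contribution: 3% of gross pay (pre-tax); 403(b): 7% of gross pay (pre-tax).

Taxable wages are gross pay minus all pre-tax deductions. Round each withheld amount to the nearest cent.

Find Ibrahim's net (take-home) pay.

Gross pay: 40 × $45.81 = $1832.40
403(b): $1832.40 × 0.07 = $128.27
Retirement plan contribution: $1832.40 × 0.03 = $54.97
Pre-tax total = $128.27 + $54.97 = $183.24
Taxable wages = $1832.40 − $183.24 = $1649.16
State tax withheld: $1649.16 × 0.0675 = $111.32
Federal withholding: $1649.16 × 0.22 = $362.82
SDI: $1832.40 × 0.01 = $18.32
OASDI: $1832.40 × 0.05 = $91.62
Charity payroll deduction: $161.24
Roth contribution: $65.48
Total deductions = $128.27 + $54.97 + $111.32 + $362.82 + $18.32 + $91.62 + $161.24 + $65.48 = $994.04
Net pay = $1832.40 − $994.04 = $838.36

$838.36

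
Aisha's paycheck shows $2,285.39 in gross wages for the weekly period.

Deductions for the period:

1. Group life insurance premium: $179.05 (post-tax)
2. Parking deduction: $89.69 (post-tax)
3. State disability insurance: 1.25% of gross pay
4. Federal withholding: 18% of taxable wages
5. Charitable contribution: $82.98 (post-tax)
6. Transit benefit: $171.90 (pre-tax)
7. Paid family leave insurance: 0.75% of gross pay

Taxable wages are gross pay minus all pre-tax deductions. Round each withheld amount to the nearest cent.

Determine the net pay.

$1,335.63

Transit benefit: $171.90
Taxable wages = $2,285.39 − $171.90 = $2,113.49
Federal withholding: $2,113.49 × 0.18 = $380.43
Paid family leave insurance: $2,285.39 × 0.0075 = $17.14
State disability insurance: $2,285.39 × 0.0125 = $28.57
Parking deduction: $89.69
Charitable contribution: $82.98
Group life insurance premium: $179.05
Total deductions = $171.90 + $380.43 + $17.14 + $28.57 + $89.69 + $82.98 + $179.05 = $949.76
Net pay = $2,285.39 − $949.76 = $1,335.63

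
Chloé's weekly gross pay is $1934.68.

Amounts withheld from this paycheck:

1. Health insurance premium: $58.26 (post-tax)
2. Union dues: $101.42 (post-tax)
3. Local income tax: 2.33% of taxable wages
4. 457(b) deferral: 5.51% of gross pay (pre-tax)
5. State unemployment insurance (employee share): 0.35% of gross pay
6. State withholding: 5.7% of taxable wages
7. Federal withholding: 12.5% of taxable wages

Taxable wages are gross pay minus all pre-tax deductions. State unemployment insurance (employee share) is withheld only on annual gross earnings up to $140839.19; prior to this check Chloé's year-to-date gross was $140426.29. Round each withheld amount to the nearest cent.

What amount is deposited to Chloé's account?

$1291.65

457(b) deferral: $1934.68 × 0.0551 = $106.60
Taxable wages = $1934.68 − $106.60 = $1828.08
Local income tax: $1828.08 × 0.0233 = $42.59
State withholding: $1828.08 × 0.057 = $104.20
Federal withholding: $1828.08 × 0.125 = $228.51
State unemployment insurance (employee share): only $140839.19 − $140426.29 = $412.90 of this check is subject → $412.90 × 0.0035 = $1.45
Union dues: $101.42
Health insurance premium: $58.26
Total deductions = $106.60 + $42.59 + $104.20 + $228.51 + $1.45 + $101.42 + $58.26 = $643.03
Net pay = $1934.68 − $643.03 = $1291.65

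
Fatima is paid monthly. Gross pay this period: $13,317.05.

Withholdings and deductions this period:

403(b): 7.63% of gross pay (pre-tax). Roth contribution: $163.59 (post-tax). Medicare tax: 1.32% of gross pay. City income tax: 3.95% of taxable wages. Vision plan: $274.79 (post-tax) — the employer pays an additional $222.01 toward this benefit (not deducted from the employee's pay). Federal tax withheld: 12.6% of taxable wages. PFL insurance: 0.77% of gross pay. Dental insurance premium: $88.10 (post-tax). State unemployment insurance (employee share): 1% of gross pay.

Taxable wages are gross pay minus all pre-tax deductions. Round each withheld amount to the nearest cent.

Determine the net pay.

403(b): $13,317.05 × 0.0763 = $1,016.09
Taxable wages = $13,317.05 − $1,016.09 = $12,300.96
Federal tax withheld: $12,300.96 × 0.126 = $1,549.92
City income tax: $12,300.96 × 0.0395 = $485.89
Medicare tax: $13,317.05 × 0.0132 = $175.79
State unemployment insurance (employee share): $13,317.05 × 0.01 = $133.17
PFL insurance: $13,317.05 × 0.0077 = $102.54
Dental insurance premium: $88.10
Roth contribution: $163.59
Vision plan: $274.79
(Employer's $222.01 toward vision plan is not withheld from the employee.)
Total deductions = $1,016.09 + $1,549.92 + $485.89 + $175.79 + $133.17 + $102.54 + $88.10 + $163.59 + $274.79 = $3,989.88
Net pay = $13,317.05 − $3,989.88 = $9,327.17

$9,327.17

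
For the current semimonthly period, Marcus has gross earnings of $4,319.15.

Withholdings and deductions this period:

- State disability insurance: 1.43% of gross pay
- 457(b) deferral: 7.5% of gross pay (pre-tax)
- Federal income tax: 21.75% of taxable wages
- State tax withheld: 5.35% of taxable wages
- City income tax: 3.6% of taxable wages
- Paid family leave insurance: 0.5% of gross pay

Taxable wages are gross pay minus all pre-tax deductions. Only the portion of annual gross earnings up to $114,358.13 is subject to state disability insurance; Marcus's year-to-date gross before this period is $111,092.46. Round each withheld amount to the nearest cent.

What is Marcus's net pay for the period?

457(b) deferral: $4,319.15 × 0.075 = $323.94
Taxable wages = $4,319.15 − $323.94 = $3,995.21
Federal income tax: $3,995.21 × 0.2175 = $868.96
City income tax: $3,995.21 × 0.036 = $143.83
State tax withheld: $3,995.21 × 0.0535 = $213.74
Paid family leave insurance: $4,319.15 × 0.005 = $21.60
State disability insurance: only $114,358.13 − $111,092.46 = $3,265.67 of this check is subject → $3,265.67 × 0.0143 = $46.70
Total deductions = $323.94 + $868.96 + $143.83 + $213.74 + $21.60 + $46.70 = $1,618.77
Net pay = $4,319.15 − $1,618.77 = $2,700.38

$2,700.38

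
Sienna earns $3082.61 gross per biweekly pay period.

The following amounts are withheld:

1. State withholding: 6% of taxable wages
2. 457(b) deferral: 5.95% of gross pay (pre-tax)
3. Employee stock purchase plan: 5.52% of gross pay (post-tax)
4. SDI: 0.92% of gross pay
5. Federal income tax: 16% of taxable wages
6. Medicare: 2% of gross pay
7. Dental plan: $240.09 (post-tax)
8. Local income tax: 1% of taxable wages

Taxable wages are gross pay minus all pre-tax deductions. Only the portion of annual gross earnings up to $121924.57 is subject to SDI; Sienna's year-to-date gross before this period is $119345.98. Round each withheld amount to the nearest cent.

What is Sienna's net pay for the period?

457(b) deferral: $3082.61 × 0.0595 = $183.42
Taxable wages = $3082.61 − $183.42 = $2899.19
Local income tax: $2899.19 × 0.01 = $28.99
State withholding: $2899.19 × 0.06 = $173.95
Federal income tax: $2899.19 × 0.16 = $463.87
Medicare: $3082.61 × 0.02 = $61.65
SDI: only $121924.57 − $119345.98 = $2578.59 of this check is subject → $2578.59 × 0.0092 = $23.72
Dental plan: $240.09
Employee stock purchase plan: $3082.61 × 0.0552 = $170.16
Total deductions = $183.42 + $28.99 + $173.95 + $463.87 + $61.65 + $23.72 + $240.09 + $170.16 = $1345.85
Net pay = $3082.61 − $1345.85 = $1736.76

$1736.76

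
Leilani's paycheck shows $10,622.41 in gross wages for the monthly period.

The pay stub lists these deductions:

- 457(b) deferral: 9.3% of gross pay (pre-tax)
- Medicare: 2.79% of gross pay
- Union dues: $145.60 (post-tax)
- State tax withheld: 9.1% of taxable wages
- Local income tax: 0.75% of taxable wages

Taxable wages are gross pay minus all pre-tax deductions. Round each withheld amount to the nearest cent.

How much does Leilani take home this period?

$8,243.56

457(b) deferral: $10,622.41 × 0.093 = $987.88
Taxable wages = $10,622.41 − $987.88 = $9,634.53
Local income tax: $9,634.53 × 0.0075 = $72.26
State tax withheld: $9,634.53 × 0.091 = $876.74
Medicare: $10,622.41 × 0.0279 = $296.37
Union dues: $145.60
Total deductions = $987.88 + $72.26 + $876.74 + $296.37 + $145.60 = $2,378.85
Net pay = $10,622.41 − $2,378.85 = $8,243.56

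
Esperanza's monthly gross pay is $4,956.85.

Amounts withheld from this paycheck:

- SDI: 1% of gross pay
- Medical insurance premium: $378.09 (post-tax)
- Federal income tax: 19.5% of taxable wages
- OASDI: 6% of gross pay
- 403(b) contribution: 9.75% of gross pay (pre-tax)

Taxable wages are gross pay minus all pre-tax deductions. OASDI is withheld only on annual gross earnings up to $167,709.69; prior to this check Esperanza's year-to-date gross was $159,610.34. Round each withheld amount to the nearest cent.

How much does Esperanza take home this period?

$2,876.15

403(b) contribution: $4,956.85 × 0.0975 = $483.29
Taxable wages = $4,956.85 − $483.29 = $4,473.56
Federal income tax: $4,473.56 × 0.195 = $872.34
OASDI: cap not yet reached, full $4,956.85 is subject → $4,956.85 × 0.06 = $297.41
SDI: $4,956.85 × 0.01 = $49.57
Medical insurance premium: $378.09
Total deductions = $483.29 + $872.34 + $297.41 + $49.57 + $378.09 = $2,080.70
Net pay = $4,956.85 − $2,080.70 = $2,876.15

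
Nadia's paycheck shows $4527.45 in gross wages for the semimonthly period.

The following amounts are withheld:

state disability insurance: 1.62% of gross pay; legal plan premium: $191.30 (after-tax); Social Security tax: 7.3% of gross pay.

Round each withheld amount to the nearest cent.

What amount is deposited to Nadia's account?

$3932.31

Social Security tax: $4527.45 × 0.073 = $330.50
State disability insurance: $4527.45 × 0.0162 = $73.34
Legal plan premium: $191.30
Total deductions = $330.50 + $73.34 + $191.30 = $595.14
Net pay = $4527.45 − $595.14 = $3932.31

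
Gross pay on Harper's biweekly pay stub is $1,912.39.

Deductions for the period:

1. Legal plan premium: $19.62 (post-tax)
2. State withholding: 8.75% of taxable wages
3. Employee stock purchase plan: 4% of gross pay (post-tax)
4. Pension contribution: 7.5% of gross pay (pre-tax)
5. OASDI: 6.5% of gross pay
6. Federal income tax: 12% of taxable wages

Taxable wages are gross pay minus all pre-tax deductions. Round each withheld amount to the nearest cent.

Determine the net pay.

Pension contribution: $1,912.39 × 0.075 = $143.43
Taxable wages = $1,912.39 − $143.43 = $1,768.96
Federal income tax: $1,768.96 × 0.12 = $212.28
State withholding: $1,768.96 × 0.0875 = $154.78
OASDI: $1,912.39 × 0.065 = $124.31
Legal plan premium: $19.62
Employee stock purchase plan: $1,912.39 × 0.04 = $76.50
Total deductions = $143.43 + $212.28 + $154.78 + $124.31 + $19.62 + $76.50 = $730.92
Net pay = $1,912.39 − $730.92 = $1,181.47

$1,181.47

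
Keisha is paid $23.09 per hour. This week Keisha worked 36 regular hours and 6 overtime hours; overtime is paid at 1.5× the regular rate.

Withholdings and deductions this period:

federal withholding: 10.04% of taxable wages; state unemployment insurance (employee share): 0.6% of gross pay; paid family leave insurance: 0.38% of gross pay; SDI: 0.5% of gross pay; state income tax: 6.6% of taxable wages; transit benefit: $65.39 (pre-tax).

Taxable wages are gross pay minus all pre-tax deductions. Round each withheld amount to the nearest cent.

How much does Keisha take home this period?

Regular pay: 36 × $23.09 = $831.24
Overtime pay: 6 × $23.09 × 1.5 = $207.81
Gross pay = $831.24 + $207.81 = $1,039.05
Transit benefit: $65.39
Taxable wages = $1,039.05 − $65.39 = $973.66
Federal withholding: $973.66 × 0.1004 = $97.76
State income tax: $973.66 × 0.066 = $64.26
State unemployment insurance (employee share): $1,039.05 × 0.006 = $6.23
Paid family leave insurance: $1,039.05 × 0.0038 = $3.95
SDI: $1,039.05 × 0.005 = $5.20
Total deductions = $65.39 + $97.76 + $64.26 + $6.23 + $3.95 + $5.20 = $242.79
Net pay = $1,039.05 − $242.79 = $796.26

$796.26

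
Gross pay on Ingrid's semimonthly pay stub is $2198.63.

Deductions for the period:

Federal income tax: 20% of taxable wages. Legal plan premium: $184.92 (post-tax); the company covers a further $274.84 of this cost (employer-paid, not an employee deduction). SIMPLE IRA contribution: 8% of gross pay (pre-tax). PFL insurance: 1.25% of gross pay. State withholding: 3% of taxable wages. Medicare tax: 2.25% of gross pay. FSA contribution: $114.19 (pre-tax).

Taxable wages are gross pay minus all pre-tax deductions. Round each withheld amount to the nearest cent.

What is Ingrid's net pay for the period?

$1207.71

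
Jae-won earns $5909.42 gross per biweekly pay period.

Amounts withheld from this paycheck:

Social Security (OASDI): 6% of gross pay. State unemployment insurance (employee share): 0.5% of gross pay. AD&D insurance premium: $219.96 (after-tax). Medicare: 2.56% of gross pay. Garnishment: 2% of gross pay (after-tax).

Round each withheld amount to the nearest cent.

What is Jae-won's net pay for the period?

$5035.87

State unemployment insurance (employee share): $5909.42 × 0.005 = $29.55
Social Security (OASDI): $5909.42 × 0.06 = $354.57
Medicare: $5909.42 × 0.0256 = $151.28
AD&D insurance premium: $219.96
Garnishment: $5909.42 × 0.02 = $118.19
Total deductions = $29.55 + $354.57 + $151.28 + $219.96 + $118.19 = $873.55
Net pay = $5909.42 − $873.55 = $5035.87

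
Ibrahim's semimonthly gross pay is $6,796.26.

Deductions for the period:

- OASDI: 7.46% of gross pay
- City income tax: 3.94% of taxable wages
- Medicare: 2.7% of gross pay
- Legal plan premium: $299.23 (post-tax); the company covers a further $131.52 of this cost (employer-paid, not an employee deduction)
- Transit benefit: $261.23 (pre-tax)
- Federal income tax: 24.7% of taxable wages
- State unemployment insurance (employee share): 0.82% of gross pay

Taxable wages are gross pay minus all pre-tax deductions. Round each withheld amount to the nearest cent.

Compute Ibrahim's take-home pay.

$3,617.94

Transit benefit: $261.23
Taxable wages = $6,796.26 − $261.23 = $6,535.03
Federal income tax: $6,535.03 × 0.247 = $1,614.15
City income tax: $6,535.03 × 0.0394 = $257.48
State unemployment insurance (employee share): $6,796.26 × 0.0082 = $55.73
Medicare: $6,796.26 × 0.027 = $183.50
OASDI: $6,796.26 × 0.0746 = $507.00
Legal plan premium: $299.23
(Employer's $131.52 toward legal plan premium is not withheld from the employee.)
Total deductions = $261.23 + $1,614.15 + $257.48 + $55.73 + $183.50 + $507.00 + $299.23 = $3,178.32
Net pay = $6,796.26 − $3,178.32 = $3,617.94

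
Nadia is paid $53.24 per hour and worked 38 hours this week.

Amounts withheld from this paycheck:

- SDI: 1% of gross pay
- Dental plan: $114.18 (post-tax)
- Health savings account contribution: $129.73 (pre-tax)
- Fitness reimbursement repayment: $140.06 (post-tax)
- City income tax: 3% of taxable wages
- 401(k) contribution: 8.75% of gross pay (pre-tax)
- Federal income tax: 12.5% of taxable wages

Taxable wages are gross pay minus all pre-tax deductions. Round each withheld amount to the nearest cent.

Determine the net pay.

Gross pay: 38 × $53.24 = $2023.12
Health savings account contribution: $129.73
401(k) contribution: $2023.12 × 0.0875 = $177.02
Pre-tax total = $129.73 + $177.02 = $306.75
Taxable wages = $2023.12 − $306.75 = $1716.37
City income tax: $1716.37 × 0.03 = $51.49
Federal income tax: $1716.37 × 0.125 = $214.55
SDI: $2023.12 × 0.01 = $20.23
Dental plan: $114.18
Fitness reimbursement repayment: $140.06
Total deductions = $129.73 + $177.02 + $51.49 + $214.55 + $20.23 + $114.18 + $140.06 = $847.26
Net pay = $2023.12 − $847.26 = $1175.86

$1175.86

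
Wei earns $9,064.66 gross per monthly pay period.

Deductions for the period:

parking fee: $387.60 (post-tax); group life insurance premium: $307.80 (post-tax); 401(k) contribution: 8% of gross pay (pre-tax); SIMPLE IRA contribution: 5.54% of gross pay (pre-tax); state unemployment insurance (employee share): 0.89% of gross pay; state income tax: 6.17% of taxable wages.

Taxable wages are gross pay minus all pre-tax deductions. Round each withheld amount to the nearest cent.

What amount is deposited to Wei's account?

401(k) contribution: $9,064.66 × 0.08 = $725.17
SIMPLE IRA contribution: $9,064.66 × 0.0554 = $502.18
Pre-tax total = $725.17 + $502.18 = $1,227.35
Taxable wages = $9,064.66 − $1,227.35 = $7,837.31
State income tax: $7,837.31 × 0.0617 = $483.56
State unemployment insurance (employee share): $9,064.66 × 0.0089 = $80.68
Parking fee: $387.60
Group life insurance premium: $307.80
Total deductions = $725.17 + $502.18 + $483.56 + $80.68 + $387.60 + $307.80 = $2,486.99
Net pay = $9,064.66 − $2,486.99 = $6,577.67

$6,577.67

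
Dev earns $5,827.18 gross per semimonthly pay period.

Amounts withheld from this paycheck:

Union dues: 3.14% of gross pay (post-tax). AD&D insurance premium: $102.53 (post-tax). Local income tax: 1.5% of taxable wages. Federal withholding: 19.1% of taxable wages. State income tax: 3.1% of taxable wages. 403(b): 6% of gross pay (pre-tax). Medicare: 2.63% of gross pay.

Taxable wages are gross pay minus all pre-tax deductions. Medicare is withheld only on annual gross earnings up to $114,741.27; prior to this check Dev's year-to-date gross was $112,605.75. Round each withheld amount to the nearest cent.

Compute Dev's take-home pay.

$3,837.72

403(b): $5,827.18 × 0.06 = $349.63
Taxable wages = $5,827.18 − $349.63 = $5,477.55
Local income tax: $5,477.55 × 0.015 = $82.16
Federal withholding: $5,477.55 × 0.191 = $1,046.21
State income tax: $5,477.55 × 0.031 = $169.80
Medicare: only $114,741.27 − $112,605.75 = $2,135.52 of this check is subject → $2,135.52 × 0.0263 = $56.16
Union dues: $5,827.18 × 0.0314 = $182.97
AD&D insurance premium: $102.53
Total deductions = $349.63 + $82.16 + $1,046.21 + $169.80 + $56.16 + $182.97 + $102.53 = $1,989.46
Net pay = $5,827.18 − $1,989.46 = $3,837.72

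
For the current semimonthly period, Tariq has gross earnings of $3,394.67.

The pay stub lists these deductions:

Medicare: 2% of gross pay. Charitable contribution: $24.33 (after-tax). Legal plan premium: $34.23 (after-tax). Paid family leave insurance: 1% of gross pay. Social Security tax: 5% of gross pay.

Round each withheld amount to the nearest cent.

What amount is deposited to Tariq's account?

Social Security tax: $3,394.67 × 0.05 = $169.73
Medicare: $3,394.67 × 0.02 = $67.89
Paid family leave insurance: $3,394.67 × 0.01 = $33.95
Charitable contribution: $24.33
Legal plan premium: $34.23
Total deductions = $169.73 + $67.89 + $33.95 + $24.33 + $34.23 = $330.13
Net pay = $3,394.67 − $330.13 = $3,064.54

$3,064.54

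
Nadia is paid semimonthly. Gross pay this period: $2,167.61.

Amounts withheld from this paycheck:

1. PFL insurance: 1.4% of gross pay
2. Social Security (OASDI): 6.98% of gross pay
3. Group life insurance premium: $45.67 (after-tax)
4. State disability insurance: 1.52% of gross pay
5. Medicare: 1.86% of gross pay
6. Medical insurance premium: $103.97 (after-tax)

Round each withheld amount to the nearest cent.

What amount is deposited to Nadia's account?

Social Security (OASDI): $2,167.61 × 0.0698 = $151.30
PFL insurance: $2,167.61 × 0.014 = $30.35
State disability insurance: $2,167.61 × 0.0152 = $32.95
Medicare: $2,167.61 × 0.0186 = $40.32
Medical insurance premium: $103.97
Group life insurance premium: $45.67
Total deductions = $151.30 + $30.35 + $32.95 + $40.32 + $103.97 + $45.67 = $404.56
Net pay = $2,167.61 − $404.56 = $1,763.05

$1,763.05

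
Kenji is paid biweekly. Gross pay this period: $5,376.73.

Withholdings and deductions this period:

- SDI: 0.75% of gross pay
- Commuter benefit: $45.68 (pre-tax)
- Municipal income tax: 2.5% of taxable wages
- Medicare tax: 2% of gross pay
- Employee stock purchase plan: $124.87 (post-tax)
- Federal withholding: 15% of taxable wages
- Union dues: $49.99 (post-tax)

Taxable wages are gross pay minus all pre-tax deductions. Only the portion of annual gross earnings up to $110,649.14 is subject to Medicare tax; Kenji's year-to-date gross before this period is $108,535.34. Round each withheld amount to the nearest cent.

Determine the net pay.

$4,140.64

Commuter benefit: $45.68
Taxable wages = $5,376.73 − $45.68 = $5,331.05
Federal withholding: $5,331.05 × 0.15 = $799.66
Municipal income tax: $5,331.05 × 0.025 = $133.28
Medicare tax: only $110,649.14 − $108,535.34 = $2,113.80 of this check is subject → $2,113.80 × 0.02 = $42.28
SDI: $5,376.73 × 0.0075 = $40.33
Employee stock purchase plan: $124.87
Union dues: $49.99
Total deductions = $45.68 + $799.66 + $133.28 + $42.28 + $40.33 + $124.87 + $49.99 = $1,236.09
Net pay = $5,376.73 − $1,236.09 = $4,140.64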